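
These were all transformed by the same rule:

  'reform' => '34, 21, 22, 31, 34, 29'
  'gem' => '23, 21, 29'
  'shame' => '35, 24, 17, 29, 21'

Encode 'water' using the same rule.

39, 17, 36, 21, 34

r is letter #18 and maps to 34: an offset of 16. Letters become their 1-based position plus 16 (so a→17, b→18, …).
On water: w=23→39, a=1→17, t=20→36, e=5→21, r=18→34.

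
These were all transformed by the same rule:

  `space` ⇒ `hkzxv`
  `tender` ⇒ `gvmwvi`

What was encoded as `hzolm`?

salon

Letters are reflected about the middle of the alphabet (position → 25−position): Atbash.
Decoding hzolm: h↔s, z↔a, o↔l, l↔o, m↔n.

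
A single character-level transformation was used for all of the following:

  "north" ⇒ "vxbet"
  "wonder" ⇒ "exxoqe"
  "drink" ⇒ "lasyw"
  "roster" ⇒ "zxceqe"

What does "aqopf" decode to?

sheet

The shift increases by 1 at each position, starting from +8: 8, 9, 10, ….
Undoing it on aqopf: a−8=s, q−9=h, o−10=e, p−11=e, f−12=t.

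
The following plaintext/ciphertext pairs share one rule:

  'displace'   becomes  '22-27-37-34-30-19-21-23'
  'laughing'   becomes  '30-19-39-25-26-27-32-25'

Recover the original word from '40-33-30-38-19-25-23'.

d is letter #4 and maps to 22: an offset of 18. Each letter is replaced by its alphabet position (a=1..z=26) + 18.
Decoding 40-33-30-38-19-25-23: 40→(40−18)÷1=22=v, 33→(33−18)÷1=15=o, 30→(30−18)÷1=12=l, 38→(38−18)÷1=20=t, 19→(19−18)÷1=1=a, 25→(25−18)÷1=7=g, 23→(23−18)÷1=5=e.

voltage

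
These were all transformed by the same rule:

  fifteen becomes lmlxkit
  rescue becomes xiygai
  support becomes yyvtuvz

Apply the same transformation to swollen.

It's a Vigenère-style cipher with numeric key [6,4]: position i shifts by key[i mod 2].
For swollen: s+6=y, w+4=a, o+6=u, l+4=p, l+6=r, e+4=i, n+6=t.

yauprit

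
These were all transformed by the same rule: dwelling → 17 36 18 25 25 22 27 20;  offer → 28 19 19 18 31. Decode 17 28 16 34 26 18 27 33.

document

d is letter #4 and maps to 17: an offset of 13. The number is (letter's place in the alphabet, a=1) + 13.
Reversing it on 17 28 16 34 26 18 27 33: 17→(17−13)÷1=4=d, 28→(28−13)÷1=15=o, 16→(16−13)÷1=3=c, 34→(34−13)÷1=21=u, 26→(26−13)÷1=13=m, 18→(18−13)÷1=5=e, 27→(27−13)÷1=14=n, 33→(33−13)÷1=20=t.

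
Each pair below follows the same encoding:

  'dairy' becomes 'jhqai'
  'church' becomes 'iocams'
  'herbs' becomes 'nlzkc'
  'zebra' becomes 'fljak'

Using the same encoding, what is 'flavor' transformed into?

lsieyc

In dairy: d→j is +6, a→h is +7, i→q is +8, r→a is +9 — the shift increases by 1 each position. The shift increases by 1 at each position, starting from +6: 6, 7, 8, ….
On flavor: f+6=l, l+7=s, a+8=i, v+9=e, o+10=y, r+11=c.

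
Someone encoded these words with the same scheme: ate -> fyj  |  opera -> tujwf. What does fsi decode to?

and

Compare letters: a→f is +5, t→y is +5, e→j is +5 — a constant shift. Each letter is shifted forward by 5 in the alphabet (a Caesar shift of +5).
Decoding fsi: f−5=a, s−5=n, i−5=d.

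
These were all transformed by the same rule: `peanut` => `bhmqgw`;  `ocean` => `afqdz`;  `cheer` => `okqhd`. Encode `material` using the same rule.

ydfhdlmo

The shifts repeat in a cycle of length 2: positions 0,1,… shift by +12, +3, then the pattern repeats.
On material: m+12=y, a+3=d, t+12=f, e+3=h, r+12=d, i+3=l, a+12=m, l+3=o.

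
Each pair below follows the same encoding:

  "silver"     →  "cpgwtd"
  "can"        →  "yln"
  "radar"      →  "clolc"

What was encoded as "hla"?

The output letters match the input read backwards, each shifted +11: silver reversed is revlis. Two steps: reverse the string, then apply a Caesar shift of +11.
Reversing it on hla: shift back: h−11=w, l−11=a, a−11=p → wap; then reverse → paw.

paw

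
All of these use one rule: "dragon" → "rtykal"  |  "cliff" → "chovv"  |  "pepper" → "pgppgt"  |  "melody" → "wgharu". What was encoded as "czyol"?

chain

d(3)→r(17) and r(17)→t(19) fit y≡15x+24 (mod 26); the inverse of 15 mod 26 is 7. Each letter's alphabet position (a=0..z=25) is mapped through 15·x+24 mod 26 — an affine cipher.
Reversing it on czyol: c(2)→7·(2−24)≡2=c; z(25)→7·(25−24)≡7=h; y(24)→7·(24−24)≡0=a; o(14)→7·(14−24)≡8=i; l(11)→7·(11−24)≡13=n (all mod 26).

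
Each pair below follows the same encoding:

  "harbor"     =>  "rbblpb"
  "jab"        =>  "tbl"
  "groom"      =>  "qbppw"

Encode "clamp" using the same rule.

The shift depends on letter class: consonant h→r is +10, but vowel a→b is +1. Two shifts are in play — +1 for a/e/i/o/u, +10 for every other letter.
Applying it to clamp: c(cons)+10=m, l(cons)+10=v, a(vowel)+1=b, m(cons)+10=w, p(cons)+10=z.

mvbwz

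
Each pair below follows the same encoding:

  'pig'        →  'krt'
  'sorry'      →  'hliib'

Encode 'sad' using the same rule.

hzw

Letters are reflected about the middle of the alphabet (position → 25−position): Atbash.
On sad: s↔h, a↔z, d↔w.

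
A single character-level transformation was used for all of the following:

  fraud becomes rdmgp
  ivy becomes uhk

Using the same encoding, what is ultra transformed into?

Compare letters: f→r is +12, r→d is +12, a→m is +12 — a constant shift. It's a constant shift of +12 (ROT12).
For ultra: u+12=g, l+12=x, t+12=f, r+12=d, a+12=m.

gxfdm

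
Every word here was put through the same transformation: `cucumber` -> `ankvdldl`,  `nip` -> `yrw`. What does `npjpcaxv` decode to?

The output letters match the input read backwards, each shifted +9: cucumber reversed is rebmucuc. The word is reversed, then every letter is shifted forward by 9.
Reversing it on npjpcaxv: shift back: n−9=e, p−9=g, j−9=a, p−9=g, c−9=t, a−9=r, x−9=o, v−9=m → egagtrom; then reverse → mortgage.

mortgage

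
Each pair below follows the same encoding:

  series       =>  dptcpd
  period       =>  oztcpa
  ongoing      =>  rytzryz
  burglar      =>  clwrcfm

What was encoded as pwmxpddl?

The word is reversed, then every letter is shifted forward by 11.
Decoding pwmxpddl: shift back: p−11=e, w−11=l, m−11=b, x−11=m, p−11=e, d−11=s, d−11=s, l−11=a → elbmessa; then reverse → assemble.

assemble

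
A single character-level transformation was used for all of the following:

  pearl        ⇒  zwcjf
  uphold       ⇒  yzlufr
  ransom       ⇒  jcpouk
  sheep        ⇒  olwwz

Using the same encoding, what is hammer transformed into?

p(15)→z(25) and e(4)→w(22) fit y≡5x+2 (mod 26); the inverse of 5 mod 26 is 21. This is an affine cipher: with a=0,…,z=25, each position x becomes (5x+2) mod 26.
On hammer: h(7)→5·7+2≡11=l; a(0)→5·0+2≡2=c; m(12)→5·12+2≡10=k; m(12)→5·12+2≡10=k; e(4)→5·4+2≡22=w; r(17)→5·17+2≡9=j (all mod 26).

lckkwj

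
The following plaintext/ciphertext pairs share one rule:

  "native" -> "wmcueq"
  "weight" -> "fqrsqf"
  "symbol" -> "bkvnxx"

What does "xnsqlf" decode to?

A repeating key of period 2 is used — shifts +9, +12 over and over.
Reversing it on xnsqlf: x−9=o, n−12=b, s−9=j, q−12=e, l−9=c, f−12=t.

object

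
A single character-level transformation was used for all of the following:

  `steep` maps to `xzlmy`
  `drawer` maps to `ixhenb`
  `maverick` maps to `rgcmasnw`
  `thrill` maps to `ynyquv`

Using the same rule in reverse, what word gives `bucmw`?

woven

Each letter shifts forward by (position + 5), i.e. 5, 6, 7, … — the shift grows by one for each successive letter.
Decoding bucmw: b−5=w, u−6=o, c−7=v, m−8=e, w−9=n.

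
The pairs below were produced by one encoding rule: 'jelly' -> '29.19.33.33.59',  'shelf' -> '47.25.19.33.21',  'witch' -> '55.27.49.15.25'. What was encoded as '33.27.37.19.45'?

liner

j(#10)→29 and e(#5)→19: differences scale by 2, so n = 2·pos + 9. With a=1..z=26, the number is 2·pos + 9.
Undoing it on 33.27.37.19.45: 33→(33−9)÷2=12=l, 27→(27−9)÷2=9=i, 37→(37−9)÷2=14=n, 19→(19−9)÷2=5=e, 45→(45−9)÷2=18=r.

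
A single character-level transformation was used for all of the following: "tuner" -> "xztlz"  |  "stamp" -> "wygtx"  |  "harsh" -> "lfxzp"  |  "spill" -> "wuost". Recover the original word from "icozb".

exist

In tuner: t→x is +4, u→z is +5, n→t is +6, e→l is +7 — the shift increases by 1 each position. The shift increases by 1 at each position, starting from +4: 4, 5, 6, ….
Reversing it on icozb: i−4=e, c−5=x, o−6=i, z−7=s, b−8=t.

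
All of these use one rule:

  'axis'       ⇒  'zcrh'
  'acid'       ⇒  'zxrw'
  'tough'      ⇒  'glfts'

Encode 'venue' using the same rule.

evmfv

Each pair mirrors across the alphabet (a↔z, x↔c, i↔r): positions sum to 25. This is the alphabet-reversal cipher (Atbash): a becomes z, b becomes y, etc.
Applying it to venue: v↔e, e↔v, n↔m, u↔f, e↔v.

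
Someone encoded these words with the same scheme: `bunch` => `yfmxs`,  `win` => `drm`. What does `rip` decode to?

irk

Each pair mirrors across the alphabet (b↔y, u↔f, n↔m): positions sum to 25. Letters are reflected about the middle of the alphabet (position → 25−position): Atbash.
Undoing it on rip: r↔i, i↔r, p↔k.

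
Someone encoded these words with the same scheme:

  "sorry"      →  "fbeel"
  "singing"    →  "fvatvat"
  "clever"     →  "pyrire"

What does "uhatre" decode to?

hunger

Compare letters: s→f is +13, o→b is +13, r→e is +13 — a constant shift. Each letter is shifted forward by 13 in the alphabet (a Caesar shift of +13).
Decoding uhatre: u−13=h, h−13=u, a−13=n, t−13=g, r−13=e, e−13=r.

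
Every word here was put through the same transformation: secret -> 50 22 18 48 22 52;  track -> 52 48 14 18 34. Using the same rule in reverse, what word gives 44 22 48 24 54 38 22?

perfume

s(#19)→50 and e(#5)→22: differences scale by 2, so n = 2·pos + 12. The formula is n = 2×(alphabet index, a=1) + 12.
Reversing it on 44 22 48 24 54 38 22: 44→(44−12)÷2=16=p, 22→(22−12)÷2=5=e, 48→(48−12)÷2=18=r, 24→(24−12)÷2=6=f, 54→(54−12)÷2=21=u, 38→(38−12)÷2=13=m, 22→(22−12)÷2=5=e.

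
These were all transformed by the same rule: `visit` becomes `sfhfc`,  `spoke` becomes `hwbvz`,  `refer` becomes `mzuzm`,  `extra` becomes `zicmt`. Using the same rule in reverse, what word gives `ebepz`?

This is an affine cipher: with a=0,…,z=25, each position x becomes (21x+19) mod 26.
Reversing it on ebepz: e(4)→5·(4−19)≡3=d; b(1)→5·(1−19)≡14=o; e(4)→5·(4−19)≡3=d; p(15)→5·(15−19)≡6=g; z(25)→5·(25−19)≡4=e (all mod 26).

dodge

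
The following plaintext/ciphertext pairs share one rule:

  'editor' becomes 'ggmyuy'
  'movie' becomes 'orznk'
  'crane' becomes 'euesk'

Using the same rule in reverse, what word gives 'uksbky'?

shower

Letter i (0-indexed) is shifted by i+2, so successive shifts are 2, 3, 4, ….
Reversing it on uksbky: u−2=s, k−3=h, s−4=o, b−5=w, k−6=e, y−7=r.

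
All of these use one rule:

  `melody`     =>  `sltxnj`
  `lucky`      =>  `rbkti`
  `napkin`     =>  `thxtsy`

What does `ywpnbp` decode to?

In melody: m→s is +6, e→l is +7, l→t is +8, o→x is +9 — the shift increases by 1 each position. Each letter shifts forward by (position + 6), i.e. 6, 7, 8, … — the shift grows by one for each successive letter.
Undoing it on ywpnbp: y−6=s, w−7=p, p−8=h, n−9=e, b−10=r, p−11=e.

sphere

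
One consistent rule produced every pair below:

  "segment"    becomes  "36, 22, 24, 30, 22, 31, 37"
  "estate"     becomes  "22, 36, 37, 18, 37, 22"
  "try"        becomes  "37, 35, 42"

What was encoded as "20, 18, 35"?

s is letter #19 and maps to 36: an offset of 17. Letters become their 1-based position plus 17 (so a→18, b→19, …).
Decoding 20, 18, 35: 20→(20−17)÷1=3=c, 18→(18−17)÷1=1=a, 35→(35−17)÷1=18=r.

car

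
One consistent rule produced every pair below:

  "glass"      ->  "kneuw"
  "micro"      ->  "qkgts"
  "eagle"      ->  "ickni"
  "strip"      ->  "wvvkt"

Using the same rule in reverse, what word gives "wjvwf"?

shrub

Shifts by position in glass: pos 0: g→k (+4), pos 1: l→n (+2), pos 2: a→e (+4), pos 3: s→u (+2) — repeating every 2. The shifts repeat in a cycle of length 2: positions 0,1,… shift by +4, +2, then the pattern repeats.
Decoding wjvwf: w−4=s, j−2=h, v−4=r, w−2=u, f−4=b.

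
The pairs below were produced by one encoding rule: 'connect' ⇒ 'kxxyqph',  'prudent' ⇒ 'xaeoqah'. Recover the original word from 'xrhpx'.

pixel

In connect: c→k is +8, o→x is +9, n→x is +10, n→y is +11 — the shift increases by 1 each position. Letter i (0-indexed) is shifted by i+8, so successive shifts are 8, 9, 10, ….
Decoding xrhpx: x−8=p, r−9=i, h−10=x, p−11=e, x−12=l.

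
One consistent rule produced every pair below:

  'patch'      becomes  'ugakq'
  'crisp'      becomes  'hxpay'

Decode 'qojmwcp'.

The shift increases by 1 at each position, starting from +5: 5, 6, 7, ….
Decoding qojmwcp: q−5=l, o−6=i, j−7=c, m−8=e, w−9=n, c−10=s, p−11=e.

license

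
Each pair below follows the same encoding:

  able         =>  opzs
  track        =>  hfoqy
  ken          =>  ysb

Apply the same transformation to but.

pih

Compare letters: a→o is +14, b→p is +14, l→z is +14 — a constant shift. Every letter moves 14 places later in the alphabet, wrapping around z→a.
Applying it to but: b+14=p, u+14=i, t+14=h.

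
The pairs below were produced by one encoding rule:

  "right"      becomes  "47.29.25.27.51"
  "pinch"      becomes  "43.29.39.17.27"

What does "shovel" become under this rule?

r(#18)→47 and i(#9)→29: differences scale by 2, so n = 2·pos + 11. With a=1..z=26, the number is 2·pos + 11.
On shovel: s=19→49, h=8→27, o=15→41, v=22→55, e=5→21, l=12→35.

49.27.41.55.21.35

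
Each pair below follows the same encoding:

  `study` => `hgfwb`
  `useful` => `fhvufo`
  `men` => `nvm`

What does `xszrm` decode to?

chain

Each pair mirrors across the alphabet (s↔h, t↔g, u↔f): positions sum to 25. This is the alphabet-reversal cipher (Atbash): a becomes z, b becomes y, etc.
Decoding xszrm: x↔c, s↔h, z↔a, r↔i, m↔n.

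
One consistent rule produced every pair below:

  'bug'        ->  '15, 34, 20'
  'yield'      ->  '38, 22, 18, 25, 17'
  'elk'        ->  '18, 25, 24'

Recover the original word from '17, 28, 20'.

Each letter is replaced by its alphabet position (a=1..z=26) + 13.
Undoing it on 17, 28, 20: 17→(17−13)÷1=4=d, 28→(28−13)÷1=15=o, 20→(20−13)÷1=7=g.

dog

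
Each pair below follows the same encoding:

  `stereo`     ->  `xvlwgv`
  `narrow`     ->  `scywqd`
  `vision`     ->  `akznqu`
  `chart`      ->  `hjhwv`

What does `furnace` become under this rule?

The shifts repeat in a cycle of length 3: positions 0,1,… shift by +5, +2, +7, then the pattern repeats.
On furnace: f+5=k, u+2=w, r+7=y, n+5=s, a+2=c, c+7=j, e+5=j.

kwyscjj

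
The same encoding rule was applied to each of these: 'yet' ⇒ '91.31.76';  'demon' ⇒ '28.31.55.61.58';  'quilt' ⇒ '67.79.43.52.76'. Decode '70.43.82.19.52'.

y(#25)→91 and e(#5)→31: differences scale by 3, so n = 3·pos + 16. The formula is n = 3×(alphabet index, a=1) + 16.
Reversing it on 70.43.82.19.52: 70→(70−16)÷3=18=r, 43→(43−16)÷3=9=i, 82→(82−16)÷3=22=v, 19→(19−16)÷3=1=a, 52→(52−16)÷3=12=l.

rival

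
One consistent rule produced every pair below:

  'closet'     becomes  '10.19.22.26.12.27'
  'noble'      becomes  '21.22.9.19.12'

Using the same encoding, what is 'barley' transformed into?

c is letter #3 and maps to 10: an offset of 7. Letters become their 1-based position plus 7 (so a→8, b→9, …).
Applying it to barley: b=2→9, a=1→8, r=18→25, l=12→19, e=5→12, y=25→32.

9.8.25.19.12.32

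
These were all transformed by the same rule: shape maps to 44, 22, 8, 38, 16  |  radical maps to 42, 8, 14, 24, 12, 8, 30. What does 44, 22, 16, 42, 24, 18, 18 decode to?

sheriff

Each letter becomes 2×(its alphabet position, a=1..z=26) + 6.
Undoing it on 44, 22, 16, 42, 24, 18, 18: 44→(44−6)÷2=19=s, 22→(22−6)÷2=8=h, 16→(16−6)÷2=5=e, 42→(42−6)÷2=18=r, 24→(24−6)÷2=9=i, 18→(18−6)÷2=6=f, 18→(18−6)÷2=6=f.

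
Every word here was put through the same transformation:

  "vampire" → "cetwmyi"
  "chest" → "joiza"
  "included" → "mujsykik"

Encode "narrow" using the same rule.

ueyysd

The shift depends on letter class: consonant v→c is +7, but vowel a→e is +4. Vowels shift forward by 4 and consonants shift forward by 7.
Applying it to narrow: n(cons)+7=u, a(vowel)+4=e, r(cons)+7=y, r(cons)+7=y, o(vowel)+4=s, w(cons)+7=d.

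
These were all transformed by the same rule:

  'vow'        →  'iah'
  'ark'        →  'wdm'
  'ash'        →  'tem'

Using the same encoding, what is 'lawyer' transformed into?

dqkimx

The output letters match the input read backwards, each shifted +12: vow reversed is wov. Two steps: reverse the string, then apply a Caesar shift of +12.
Applying it to lawyer: reverse → reywal; then shift: r+12=d, e+12=q, y+12=k, w+12=i, a+12=m, l+12=x.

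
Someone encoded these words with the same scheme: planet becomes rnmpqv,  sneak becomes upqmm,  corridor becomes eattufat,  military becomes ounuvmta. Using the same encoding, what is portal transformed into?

ratvmn

The shift depends on letter class: consonant p→r is +2, but vowel a→m is +12. Two shifts are in play — +12 for a/e/i/o/u, +2 for every other letter.
For portal: p(cons)+2=r, o(vowel)+12=a, r(cons)+2=t, t(cons)+2=v, a(vowel)+12=m, l(cons)+2=n.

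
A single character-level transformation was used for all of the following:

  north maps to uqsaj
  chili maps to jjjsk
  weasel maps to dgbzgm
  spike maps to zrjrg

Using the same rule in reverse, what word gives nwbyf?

Shifts by position in north: pos 0: n→u (+7), pos 1: o→q (+2), pos 2: r→s (+1), pos 3: t→a (+7), pos 4: h→j (+2) — repeating every 3. The shifts repeat in a cycle of length 3: positions 0,1,… shift by +7, +2, +1, then the pattern repeats.
Reversing it on nwbyf: n−7=g, w−2=u, b−1=a, y−7=r, f−2=d.

guard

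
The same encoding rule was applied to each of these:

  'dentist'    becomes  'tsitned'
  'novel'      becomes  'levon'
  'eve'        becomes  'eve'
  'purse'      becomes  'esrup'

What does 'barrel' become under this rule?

lerrab

The word is simply reversed.
On barrel: reverse → lerrab.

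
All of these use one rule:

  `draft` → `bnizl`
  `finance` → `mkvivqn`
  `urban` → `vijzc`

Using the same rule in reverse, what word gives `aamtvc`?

The output letters match the input read backwards, each shifted +8: draft reversed is tfard. Read the word backwards and shift each letter +8.
Reversing it on aamtvc: shift back: a−8=s, a−8=s, m−8=e, t−8=l, v−8=n, c−8=u → sselnu; then reverse → unless.

unless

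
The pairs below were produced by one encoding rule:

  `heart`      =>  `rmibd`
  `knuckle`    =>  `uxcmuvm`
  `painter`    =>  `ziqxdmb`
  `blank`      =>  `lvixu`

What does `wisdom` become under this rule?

The rule splits by letter class: vowels +8, consonants +10.
For wisdom: w(cons)+10=g, i(vowel)+8=q, s(cons)+10=c, d(cons)+10=n, o(vowel)+8=w, m(cons)+10=w.

gqcnww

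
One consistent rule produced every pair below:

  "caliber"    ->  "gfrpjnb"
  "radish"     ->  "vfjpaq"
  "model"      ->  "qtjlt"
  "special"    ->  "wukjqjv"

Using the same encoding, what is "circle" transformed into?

gnxjtn

In caliber: c→g is +4, a→f is +5, l→r is +6, i→p is +7 — the shift increases by 1 each position. Each letter shifts forward by (position + 4), i.e. 4, 5, 6, … — the shift grows by one for each successive letter.
For circle: c+4=g, i+5=n, r+6=x, c+7=j, l+8=t, e+9=n.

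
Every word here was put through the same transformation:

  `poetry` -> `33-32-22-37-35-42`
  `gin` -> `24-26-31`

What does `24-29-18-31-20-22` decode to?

p is letter #16 and maps to 33: an offset of 17. Letters become their 1-based position plus 17 (so a→18, b→19, …).
Decoding 24-29-18-31-20-22: 24→(24−17)÷1=7=g, 29→(29−17)÷1=12=l, 18→(18−17)÷1=1=a, 31→(31−17)÷1=14=n, 20→(20−17)÷1=3=c, 22→(22−17)÷1=5=e.

glance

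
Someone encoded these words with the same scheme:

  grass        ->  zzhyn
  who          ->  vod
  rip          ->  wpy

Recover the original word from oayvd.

worth

The output letters match the input read backwards, each shifted +7: grass reversed is ssarg. Two steps: reverse the string, then apply a Caesar shift of +7.
Undoing it on oayvd: shift back: o−7=h, a−7=t, y−7=r, v−7=o, d−7=w → htrow; then reverse → worth.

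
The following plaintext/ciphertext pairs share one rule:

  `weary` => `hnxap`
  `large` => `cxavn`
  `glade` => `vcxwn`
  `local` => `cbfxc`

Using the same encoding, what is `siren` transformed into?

Each letter's alphabet position (a=0..z=25) is mapped through 17·x+23 mod 26 — an affine cipher.
For siren: s(18)→17·18+23≡17=r; i(8)→17·8+23≡3=d; r(17)→17·17+23≡0=a; e(4)→17·4+23≡13=n; n(13)→17·13+23≡10=k (all mod 26).

rdank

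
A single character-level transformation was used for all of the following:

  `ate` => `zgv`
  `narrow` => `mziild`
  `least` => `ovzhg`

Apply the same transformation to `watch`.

Each pair mirrors across the alphabet (a↔z, t↔g, e↔v): positions sum to 25. Letters are reflected about the middle of the alphabet (position → 25−position): Atbash.
On watch: w↔d, a↔z, t↔g, c↔x, h↔s.

dzgxs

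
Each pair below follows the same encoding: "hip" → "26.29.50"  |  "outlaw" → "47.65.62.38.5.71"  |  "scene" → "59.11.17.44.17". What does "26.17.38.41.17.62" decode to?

helmet

h(#8)→26 and i(#9)→29: differences scale by 3, so n = 3·pos + 2. Each letter becomes 3×(its alphabet position, a=1..z=26) + 2.
Decoding 26.17.38.41.17.62: 26→(26−2)÷3=8=h, 17→(17−2)÷3=5=e, 38→(38−2)÷3=12=l, 41→(41−2)÷3=13=m, 17→(17−2)÷3=5=e, 62→(62−2)÷3=20=t.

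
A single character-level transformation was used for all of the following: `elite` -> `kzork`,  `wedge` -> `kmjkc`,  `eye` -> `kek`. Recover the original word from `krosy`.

smile

The output letters match the input read backwards, each shifted +6: elite reversed is etile. Read the word backwards and shift each letter +6.
Decoding krosy: shift back: k−6=e, r−6=l, o−6=i, s−6=m, y−6=s → elims; then reverse → smile.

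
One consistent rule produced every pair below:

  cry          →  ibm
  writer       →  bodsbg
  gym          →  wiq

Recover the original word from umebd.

Two steps: reverse the string, then apply a Caesar shift of +10.
Undoing it on umebd: shift back: u−10=k, m−10=c, e−10=u, b−10=r, d−10=t → kcurt; then reverse → truck.

truck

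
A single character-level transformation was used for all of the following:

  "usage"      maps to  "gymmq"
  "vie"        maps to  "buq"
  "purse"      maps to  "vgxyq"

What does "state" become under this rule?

yzmzq

The rule splits by letter class: vowels +12, consonants +6.
Applying it to state: s(cons)+6=y, t(cons)+6=z, a(vowel)+12=m, t(cons)+6=z, e(vowel)+12=q.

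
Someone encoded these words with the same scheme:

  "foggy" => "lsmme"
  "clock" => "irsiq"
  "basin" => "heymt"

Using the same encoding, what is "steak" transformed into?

yzieq

The rule splits by letter class: vowels +4, consonants +6.
On steak: s(cons)+6=y, t(cons)+6=z, e(vowel)+4=i, a(vowel)+4=e, k(cons)+6=q.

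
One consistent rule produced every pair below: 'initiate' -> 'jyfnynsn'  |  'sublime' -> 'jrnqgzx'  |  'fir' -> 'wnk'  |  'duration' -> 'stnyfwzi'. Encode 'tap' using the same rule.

The output letters match the input read backwards, each shifted +5: initiate reversed is etaitini. Two steps: reverse the string, then apply a Caesar shift of +5.
For tap: reverse → pat; then shift: p+5=u, a+5=f, t+5=y.

ufy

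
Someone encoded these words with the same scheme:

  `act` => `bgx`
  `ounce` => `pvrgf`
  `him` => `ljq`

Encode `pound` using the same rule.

The shift depends on letter class: consonant c→g is +4, but vowel a→b is +1. Vowels shift forward by 1 and consonants shift forward by 4.
For pound: p(cons)+4=t, o(vowel)+1=p, u(vowel)+1=v, n(cons)+4=r, d(cons)+4=h.

tpvrh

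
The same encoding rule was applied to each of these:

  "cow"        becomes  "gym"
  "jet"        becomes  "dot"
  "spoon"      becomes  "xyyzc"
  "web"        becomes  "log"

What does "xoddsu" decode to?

kitten

The output letters match the input read backwards, each shifted +10: cow reversed is woc. The word is reversed, then every letter is shifted forward by 10.
Undoing it on xoddsu: shift back: x−10=n, o−10=e, d−10=t, d−10=t, s−10=i, u−10=k → nettik; then reverse → kitten.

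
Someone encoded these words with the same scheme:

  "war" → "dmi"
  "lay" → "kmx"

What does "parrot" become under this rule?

faddmb

The word is reversed, then every letter is shifted forward by 12.
For parrot: reverse → torrap; then shift: t+12=f, o+12=a, r+12=d, r+12=d, a+12=m, p+12=b.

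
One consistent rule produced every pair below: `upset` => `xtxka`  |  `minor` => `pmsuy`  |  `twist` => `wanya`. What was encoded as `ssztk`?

pound

In upset: u→x is +3, p→t is +4, s→x is +5, e→k is +6 — the shift increases by 1 each position. Letter i (0-indexed) is shifted by i+3, so successive shifts are 3, 4, 5, ….
Reversing it on ssztk: s−3=p, s−4=o, z−5=u, t−6=n, k−7=d.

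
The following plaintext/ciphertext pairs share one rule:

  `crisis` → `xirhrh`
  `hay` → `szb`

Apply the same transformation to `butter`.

yfggvi

Each pair mirrors across the alphabet (c↔x, r↔i, i↔r): positions sum to 25. Letters are reflected about the middle of the alphabet (position → 25−position): Atbash.
Applying it to butter: b↔y, u↔f, t↔g, t↔g, e↔v, r↔i.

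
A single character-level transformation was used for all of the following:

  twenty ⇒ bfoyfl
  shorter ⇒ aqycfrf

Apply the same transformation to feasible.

nnkduozt

The shift increases by 1 at each position, starting from +8: 8, 9, 10, ….
On feasible: f+8=n, e+9=n, a+10=k, s+11=d, i+12=u, b+13=o, l+14=z, e+15=t.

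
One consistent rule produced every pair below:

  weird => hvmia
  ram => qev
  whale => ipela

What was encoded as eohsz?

Two steps: reverse the string, then apply a Caesar shift of +4.
Undoing it on eohsz: shift back: e−4=a, o−4=k, h−4=d, s−4=o, z−4=v → akdov; then reverse → vodka.

vodka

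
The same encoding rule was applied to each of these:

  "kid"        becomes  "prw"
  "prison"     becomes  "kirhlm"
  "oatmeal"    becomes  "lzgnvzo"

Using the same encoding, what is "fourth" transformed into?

This is the alphabet-reversal cipher (Atbash): a becomes z, b becomes y, etc.
On fourth: f↔u, o↔l, u↔f, r↔i, t↔g, h↔s.

ulfigs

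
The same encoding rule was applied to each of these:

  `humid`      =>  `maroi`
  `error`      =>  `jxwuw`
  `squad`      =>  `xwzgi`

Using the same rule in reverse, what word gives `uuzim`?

Shifts by position in humid: pos 0: h→m (+5), pos 1: u→a (+6), pos 2: m→r (+5), pos 3: i→o (+6) — repeating every 2. A repeating key of period 2 is used — shifts +5, +6 over and over.
Reversing it on uuzim: u−5=p, u−6=o, z−5=u, i−6=c, m−5=h.

pouch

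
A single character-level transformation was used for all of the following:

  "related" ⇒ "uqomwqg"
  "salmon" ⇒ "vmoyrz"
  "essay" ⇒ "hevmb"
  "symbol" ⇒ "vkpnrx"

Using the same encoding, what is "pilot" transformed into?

Shifts by position in related: pos 0: r→u (+3), pos 1: e→q (+12), pos 2: l→o (+3), pos 3: a→m (+12) — repeating every 2. The shifts repeat in a cycle of length 2: positions 0,1,… shift by +3, +12, then the pattern repeats.
For pilot: p+3=s, i+12=u, l+3=o, o+12=a, t+3=w.

suoaw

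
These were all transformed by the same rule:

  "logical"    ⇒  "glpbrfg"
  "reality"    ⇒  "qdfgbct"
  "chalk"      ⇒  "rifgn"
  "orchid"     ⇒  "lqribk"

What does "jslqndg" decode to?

snorkel

l(11)→g(6) and o(14)→l(11) fit y≡19x+5 (mod 26); the inverse of 19 mod 26 is 11. This is an affine cipher: with a=0,…,z=25, each position x becomes (19x+5) mod 26.
Decoding jslqndg: j(9)→11·(9−5)≡18=s; s(18)→11·(18−5)≡13=n; l(11)→11·(11−5)≡14=o; q(16)→11·(16−5)≡17=r; n(13)→11·(13−5)≡10=k; d(3)→11·(3−5)≡4=e; g(6)→11·(6−5)≡11=l (all mod 26).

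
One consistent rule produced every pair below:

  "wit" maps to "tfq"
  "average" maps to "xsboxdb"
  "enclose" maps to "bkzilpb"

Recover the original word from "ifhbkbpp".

This is a Caesar cipher with shift 23.
Undoing it on ifhbkbpp: i−23=l, f−23=i, h−23=k, b−23=e, k−23=n, b−23=e, p−23=s, p−23=s.

likeness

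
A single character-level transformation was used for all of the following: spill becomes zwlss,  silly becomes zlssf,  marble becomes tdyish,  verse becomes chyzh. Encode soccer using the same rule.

zrjjhy

The shift depends on letter class: consonant s→z is +7, but vowel i→l is +3. The rule splits by letter class: vowels +3, consonants +7.
Applying it to soccer: s(cons)+7=z, o(vowel)+3=r, c(cons)+7=j, c(cons)+7=j, e(vowel)+3=h, r(cons)+7=y.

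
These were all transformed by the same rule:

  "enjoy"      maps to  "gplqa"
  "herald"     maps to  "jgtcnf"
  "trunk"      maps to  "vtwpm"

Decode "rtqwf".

proud

Compare letters: e→g is +2, n→p is +2, j→l is +2 — a constant shift. Each letter is shifted forward by 2 in the alphabet (a Caesar shift of +2).
Decoding rtqwf: r−2=p, t−2=r, q−2=o, w−2=u, f−2=d.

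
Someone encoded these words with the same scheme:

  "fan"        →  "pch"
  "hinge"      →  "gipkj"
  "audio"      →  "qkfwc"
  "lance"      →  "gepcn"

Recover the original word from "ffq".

odd

The output letters match the input read backwards, each shifted +2: fan reversed is naf. Two steps: reverse the string, then apply a Caesar shift of +2.
Decoding ffq: shift back: f−2=d, f−2=d, q−2=o → ddo; then reverse → odd.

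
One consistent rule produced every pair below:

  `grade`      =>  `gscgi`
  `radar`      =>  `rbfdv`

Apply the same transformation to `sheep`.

sight

In grade: g→g is +0, r→s is +1, a→c is +2, d→g is +3 — the shift increases by 1 each position. Letter i (0-indexed) is shifted by i+0, so successive shifts are 0, 1, 2, ….
On sheep: s+0=s, h+1=i, e+2=g, e+3=h, p+4=t.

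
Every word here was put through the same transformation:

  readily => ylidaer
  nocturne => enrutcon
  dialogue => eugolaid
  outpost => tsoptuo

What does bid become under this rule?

dib

The output letters match the input read backwards: readily reversed is ylidaer. It's just the letters in reverse order.
On bid: reverse → dib.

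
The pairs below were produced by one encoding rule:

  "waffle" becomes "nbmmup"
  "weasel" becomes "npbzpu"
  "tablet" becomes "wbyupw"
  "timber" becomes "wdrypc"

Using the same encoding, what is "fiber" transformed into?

mdypc

Treating letters as 0–25, the rule is x ↦ 23x + 1 (mod 26).
For fiber: f(5)→23·5+1≡12=m; i(8)→23·8+1≡3=d; b(1)→23·1+1≡24=y; e(4)→23·4+1≡15=p; r(17)→23·17+1≡2=c (all mod 26).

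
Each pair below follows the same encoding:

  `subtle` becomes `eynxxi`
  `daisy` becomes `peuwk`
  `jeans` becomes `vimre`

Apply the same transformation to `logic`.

xssmo

It's a Vigenère-style cipher with numeric key [12,4]: position i shifts by key[i mod 2].
For logic: l+12=x, o+4=s, g+12=s, i+4=m, c+12=o.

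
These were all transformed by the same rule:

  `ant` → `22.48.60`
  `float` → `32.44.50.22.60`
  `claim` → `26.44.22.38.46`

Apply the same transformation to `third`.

60.36.38.56.28

Each letter becomes 2×(its alphabet position, a=1..z=26) + 20.
For third: t=20→60, h=8→36, i=9→38, r=18→56, d=4→28.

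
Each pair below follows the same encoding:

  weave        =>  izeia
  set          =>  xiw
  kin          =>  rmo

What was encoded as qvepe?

alarm

The output letters match the input read backwards, each shifted +4: weave reversed is evaew. Read the word backwards and shift each letter +4.
Decoding qvepe: shift back: q−4=m, v−4=r, e−4=a, p−4=l, e−4=a → mrala; then reverse → alarm.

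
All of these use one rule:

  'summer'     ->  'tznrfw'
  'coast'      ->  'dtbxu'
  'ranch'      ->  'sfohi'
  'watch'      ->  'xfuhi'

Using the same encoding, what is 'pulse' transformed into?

qzmxf

Shifts by position in summer: pos 0: s→t (+1), pos 1: u→z (+5), pos 2: m→n (+1), pos 3: m→r (+5) — repeating every 2. It's a Vigenère-style cipher with numeric key [1,5]: position i shifts by key[i mod 2].
Applying it to pulse: p+1=q, u+5=z, l+1=m, s+5=x, e+1=f.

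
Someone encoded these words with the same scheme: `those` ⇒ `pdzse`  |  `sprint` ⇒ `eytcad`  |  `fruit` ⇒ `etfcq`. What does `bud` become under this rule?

ofm

Two steps: reverse the string, then apply a Caesar shift of +11.
Applying it to bud: reverse → dub; then shift: d+11=o, u+11=f, b+11=m.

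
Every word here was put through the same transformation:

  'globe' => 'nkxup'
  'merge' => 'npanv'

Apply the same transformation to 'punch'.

The output letters match the input read backwards, each shifted +9: globe reversed is ebolg. Two steps: reverse the string, then apply a Caesar shift of +9.
Applying it to punch: reverse → hcnup; then shift: h+9=q, c+9=l, n+9=w, u+9=d, p+9=y.

qlwdy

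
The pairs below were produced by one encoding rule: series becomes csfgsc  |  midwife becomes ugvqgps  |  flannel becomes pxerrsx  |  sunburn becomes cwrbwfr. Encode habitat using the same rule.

jebgzez

s(18)→c(2) and e(4)→s(18) fit y≡23x+4 (mod 26); the inverse of 23 mod 26 is 17. Treating letters as 0–25, the rule is x ↦ 23x + 4 (mod 26).
On habitat: h(7)→23·7+4≡9=j; a(0)→23·0+4≡4=e; b(1)→23·1+4≡1=b; i(8)→23·8+4≡6=g; t(19)→23·19+4≡25=z; a(0)→23·0+4≡4=e; t(19)→23·19+4≡25=z (all mod 26).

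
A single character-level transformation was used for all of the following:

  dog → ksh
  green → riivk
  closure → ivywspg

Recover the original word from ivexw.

stare

The output letters match the input read backwards, each shifted +4: dog reversed is god. Two steps: reverse the string, then apply a Caesar shift of +4.
Undoing it on ivexw: shift back: i−4=e, v−4=r, e−4=a, x−4=t, w−4=s → erats; then reverse → stare.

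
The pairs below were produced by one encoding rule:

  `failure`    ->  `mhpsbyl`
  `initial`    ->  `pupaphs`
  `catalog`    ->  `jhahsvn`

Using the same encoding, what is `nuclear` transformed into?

Compare letters: f→m is +7, a→h is +7, i→p is +7 — a constant shift. Every letter moves 7 places later in the alphabet, wrapping around z→a.
Applying it to nuclear: n+7=u, u+7=b, c+7=j, l+7=s, e+7=l, a+7=h, r+7=y.

ubjslhy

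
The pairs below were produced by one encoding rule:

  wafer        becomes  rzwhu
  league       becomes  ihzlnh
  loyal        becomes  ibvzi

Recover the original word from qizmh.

plane

Treating letters as 0–25, the rule is x ↦ 15x + 25 (mod 26).
Undoing it on qizmh: q(16)→7·(16−25)≡15=p; i(8)→7·(8−25)≡11=l; z(25)→7·(25−25)≡0=a; m(12)→7·(12−25)≡13=n; h(7)→7·(7−25)≡4=e (all mod 26).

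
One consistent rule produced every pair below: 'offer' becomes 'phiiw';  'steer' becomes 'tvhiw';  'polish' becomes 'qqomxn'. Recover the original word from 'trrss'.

spoon

The shift increases by 1 at each position, starting from +1: 1, 2, 3, ….
Undoing it on trrss: t−1=s, r−2=p, r−3=o, s−4=o, s−5=n.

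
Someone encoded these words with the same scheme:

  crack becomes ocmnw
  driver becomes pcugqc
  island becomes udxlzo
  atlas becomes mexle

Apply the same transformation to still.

eeuwx

Shifts by position in crack: pos 0: c→o (+12), pos 1: r→c (+11), pos 2: a→m (+12), pos 3: c→n (+11) — repeating every 2. The shifts repeat in a cycle of length 2: positions 0,1,… shift by +12, +11, then the pattern repeats.
On still: s+12=e, t+11=e, i+12=u, l+11=w, l+12=x.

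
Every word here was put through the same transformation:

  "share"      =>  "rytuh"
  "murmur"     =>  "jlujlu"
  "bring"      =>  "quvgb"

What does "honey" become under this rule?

ydghz

s(18)→r(17) and h(7)→y(24) fit y≡23x+19 (mod 26); the inverse of 23 mod 26 is 17. Each letter's alphabet position (a=0..z=25) is mapped through 23·x+19 mod 26 — an affine cipher.
For honey: h(7)→23·7+19≡24=y; o(14)→23·14+19≡3=d; n(13)→23·13+19≡6=g; e(4)→23·4+19≡7=h; y(24)→23·24+19≡25=z (all mod 26).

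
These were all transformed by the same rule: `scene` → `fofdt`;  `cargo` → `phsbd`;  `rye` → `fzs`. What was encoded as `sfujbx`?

The output letters match the input read backwards, each shifted +1: scene reversed is enecs. Two steps: reverse the string, then apply a Caesar shift of +1.
Undoing it on sfujbx: shift back: s−1=r, f−1=e, u−1=t, j−1=i, b−1=a, x−1=w → retiaw; then reverse → waiter.

waiter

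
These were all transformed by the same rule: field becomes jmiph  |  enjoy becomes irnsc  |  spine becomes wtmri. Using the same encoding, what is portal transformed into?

Compare letters: f→j is +4, i→m is +4, e→i is +4 — a constant shift. It's a constant shift of +4 (ROT4).
Applying it to portal: p+4=t, o+4=s, r+4=v, t+4=x, a+4=e, l+4=p.

tsvxep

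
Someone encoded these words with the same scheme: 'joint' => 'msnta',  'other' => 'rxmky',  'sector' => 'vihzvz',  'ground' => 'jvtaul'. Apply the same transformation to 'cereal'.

fiwkht

The shift increases by 1 at each position, starting from +3: 3, 4, 5, ….
On cereal: c+3=f, e+4=i, r+5=w, e+6=k, a+7=h, l+8=t.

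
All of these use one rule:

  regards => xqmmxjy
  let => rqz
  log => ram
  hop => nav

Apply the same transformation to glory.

Two shifts are in play — +12 for a/e/i/o/u, +6 for every other letter.
On glory: g(cons)+6=m, l(cons)+6=r, o(vowel)+12=a, r(cons)+6=x, y(cons)+6=e.

mraxe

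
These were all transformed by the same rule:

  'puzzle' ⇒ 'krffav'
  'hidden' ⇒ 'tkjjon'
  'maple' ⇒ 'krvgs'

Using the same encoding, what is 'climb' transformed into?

hsori

The output letters match the input read backwards, each shifted +6: puzzle reversed is elzzup. Two steps: reverse the string, then apply a Caesar shift of +6.
On climb: reverse → bmilc; then shift: b+6=h, m+6=s, i+6=o, l+6=r, c+6=i.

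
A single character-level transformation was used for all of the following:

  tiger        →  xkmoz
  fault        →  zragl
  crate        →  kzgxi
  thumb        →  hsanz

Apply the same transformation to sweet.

The output letters match the input read backwards, each shifted +6: tiger reversed is regit. Read the word backwards and shift each letter +6.
For sweet: reverse → teews; then shift: t+6=z, e+6=k, e+6=k, w+6=c, s+6=y.

zkkcy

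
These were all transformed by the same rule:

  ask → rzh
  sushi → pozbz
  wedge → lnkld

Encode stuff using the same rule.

The word is reversed, then every letter is shifted forward by 7.
On stuff: reverse → ffuts; then shift: f+7=m, f+7=m, u+7=b, t+7=a, s+7=z.

mmbaz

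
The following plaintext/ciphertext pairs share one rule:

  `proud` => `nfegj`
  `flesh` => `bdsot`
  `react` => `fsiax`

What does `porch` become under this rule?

nefat

p(15)→n(13) and r(17)→f(5) fit y≡9x+8 (mod 26); the inverse of 9 mod 26 is 3. Each letter's alphabet position (a=0..z=25) is mapped through 9·x+8 mod 26 — an affine cipher.
For porch: p(15)→9·15+8≡13=n; o(14)→9·14+8≡4=e; r(17)→9·17+8≡5=f; c(2)→9·2+8≡0=a; h(7)→9·7+8≡19=t (all mod 26).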